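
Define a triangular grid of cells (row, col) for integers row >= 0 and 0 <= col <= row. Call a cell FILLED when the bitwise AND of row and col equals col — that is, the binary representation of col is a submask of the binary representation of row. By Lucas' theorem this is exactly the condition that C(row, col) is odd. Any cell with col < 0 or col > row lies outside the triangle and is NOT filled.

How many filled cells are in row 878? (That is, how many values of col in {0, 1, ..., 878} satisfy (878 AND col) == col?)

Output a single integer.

878 in binary = 1101101110
popcount(878) = number of 1-bits in 1101101110 = 7
A col c satisfies (878 AND c) == c iff every set bit of c is also set in 878; each of the 7 set bits of 878 can independently be on or off in c.
count = 2^7 = 128

Answer: 128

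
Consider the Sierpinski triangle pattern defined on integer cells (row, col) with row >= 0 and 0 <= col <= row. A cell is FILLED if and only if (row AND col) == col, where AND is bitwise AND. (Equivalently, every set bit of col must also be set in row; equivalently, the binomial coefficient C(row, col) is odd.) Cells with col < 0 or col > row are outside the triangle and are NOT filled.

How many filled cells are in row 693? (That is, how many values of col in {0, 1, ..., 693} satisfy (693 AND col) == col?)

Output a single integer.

Answer: 64

Derivation:
693 in binary = 1010110101
popcount(693) = number of 1-bits in 1010110101 = 6
A col c satisfies (693 AND c) == c iff every set bit of c is also set in 693; each of the 6 set bits of 693 can independently be on or off in c.
count = 2^6 = 64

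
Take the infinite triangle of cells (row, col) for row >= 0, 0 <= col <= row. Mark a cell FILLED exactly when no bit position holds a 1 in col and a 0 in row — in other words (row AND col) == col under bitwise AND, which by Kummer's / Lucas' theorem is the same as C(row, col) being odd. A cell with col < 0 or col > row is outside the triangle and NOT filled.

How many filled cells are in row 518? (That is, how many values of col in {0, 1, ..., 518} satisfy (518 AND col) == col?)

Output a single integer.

518 in binary = 1000000110
popcount(518) = number of 1-bits in 1000000110 = 3
A col c satisfies (518 AND c) == c iff every set bit of c is also set in 518; each of the 3 set bits of 518 can independently be on or off in c.
count = 2^3 = 8

Answer: 8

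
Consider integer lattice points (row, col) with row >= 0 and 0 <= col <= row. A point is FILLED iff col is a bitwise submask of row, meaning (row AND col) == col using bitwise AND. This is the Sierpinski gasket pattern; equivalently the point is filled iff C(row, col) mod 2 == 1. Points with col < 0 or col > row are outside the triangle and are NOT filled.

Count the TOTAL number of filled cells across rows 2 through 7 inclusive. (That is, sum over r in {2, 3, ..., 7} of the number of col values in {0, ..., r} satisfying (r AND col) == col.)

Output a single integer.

r2=10 pc1: +2 =2
r3=11 pc2: +4 =6
r4=100 pc1: +2 =8
r5=101 pc2: +4 =12
r6=110 pc2: +4 =16
r7=111 pc3: +8 =24

Answer: 24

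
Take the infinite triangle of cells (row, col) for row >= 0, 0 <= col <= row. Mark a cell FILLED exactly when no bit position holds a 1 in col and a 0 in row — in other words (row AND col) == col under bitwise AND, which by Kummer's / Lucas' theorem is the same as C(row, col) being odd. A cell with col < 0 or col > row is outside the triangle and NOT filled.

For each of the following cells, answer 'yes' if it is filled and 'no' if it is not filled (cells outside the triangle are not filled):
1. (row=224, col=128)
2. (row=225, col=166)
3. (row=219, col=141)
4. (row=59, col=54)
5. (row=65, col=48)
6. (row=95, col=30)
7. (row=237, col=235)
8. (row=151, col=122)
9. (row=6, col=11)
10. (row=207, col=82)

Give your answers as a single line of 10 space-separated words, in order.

(224,128): row=0b11100000, col=0b10000000, row AND col = 0b10000000 = 128; 128 == 128 -> filled
(225,166): row=0b11100001, col=0b10100110, row AND col = 0b10100000 = 160; 160 != 166 -> empty
(219,141): row=0b11011011, col=0b10001101, row AND col = 0b10001001 = 137; 137 != 141 -> empty
(59,54): row=0b111011, col=0b110110, row AND col = 0b110010 = 50; 50 != 54 -> empty
(65,48): row=0b1000001, col=0b110000, row AND col = 0b0 = 0; 0 != 48 -> empty
(95,30): row=0b1011111, col=0b11110, row AND col = 0b11110 = 30; 30 == 30 -> filled
(237,235): row=0b11101101, col=0b11101011, row AND col = 0b11101001 = 233; 233 != 235 -> empty
(151,122): row=0b10010111, col=0b1111010, row AND col = 0b10010 = 18; 18 != 122 -> empty
(6,11): col outside [0, 6] -> not filled
(207,82): row=0b11001111, col=0b1010010, row AND col = 0b1000010 = 66; 66 != 82 -> empty

Answer: yes no no no no yes no no no no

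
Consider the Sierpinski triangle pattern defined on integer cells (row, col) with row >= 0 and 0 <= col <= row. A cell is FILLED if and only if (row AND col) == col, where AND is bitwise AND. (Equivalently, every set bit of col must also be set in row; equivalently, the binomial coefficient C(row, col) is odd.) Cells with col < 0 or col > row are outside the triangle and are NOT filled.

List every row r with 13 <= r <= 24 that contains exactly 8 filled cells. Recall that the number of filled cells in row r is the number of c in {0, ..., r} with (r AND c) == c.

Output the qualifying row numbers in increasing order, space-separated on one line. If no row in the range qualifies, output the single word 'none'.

Answer: 13 14 19 21 22

Derivation:
Row r has 2^popcount(r) filled cells, so we need popcount(r) = log2(8) = 3.
Scan r = 13..24 and keep those with exactly 3 one-bits:
r=13=1101 popcount=3 -> KEEP
r=14=1110 popcount=3 -> KEEP
r=15=1111 popcount=4 -> skip
r=16=10000 popcount=1 -> skip
r=17=10001 popcount=2 -> skip
r=18=10010 popcount=2 -> skip
r=19=10011 popcount=3 -> KEEP
r=20=10100 popcount=2 -> skip
r=21=10101 popcount=3 -> KEEP
r=22=10110 popcount=3 -> KEEP
r=23=10111 popcount=4 -> skip
r=24=11000 popcount=2 -> skip
Kept rows: 13 14 19 21 22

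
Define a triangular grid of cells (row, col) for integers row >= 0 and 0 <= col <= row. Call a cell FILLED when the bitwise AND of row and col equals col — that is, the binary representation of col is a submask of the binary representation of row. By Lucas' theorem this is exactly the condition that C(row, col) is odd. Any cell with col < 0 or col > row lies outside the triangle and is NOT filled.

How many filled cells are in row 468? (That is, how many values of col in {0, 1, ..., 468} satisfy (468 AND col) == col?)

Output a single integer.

468 in binary = 111010100
popcount(468) = number of 1-bits in 111010100 = 5
A col c satisfies (468 AND c) == c iff every set bit of c is also set in 468; each of the 5 set bits of 468 can independently be on or off in c.
count = 2^5 = 32

Answer: 32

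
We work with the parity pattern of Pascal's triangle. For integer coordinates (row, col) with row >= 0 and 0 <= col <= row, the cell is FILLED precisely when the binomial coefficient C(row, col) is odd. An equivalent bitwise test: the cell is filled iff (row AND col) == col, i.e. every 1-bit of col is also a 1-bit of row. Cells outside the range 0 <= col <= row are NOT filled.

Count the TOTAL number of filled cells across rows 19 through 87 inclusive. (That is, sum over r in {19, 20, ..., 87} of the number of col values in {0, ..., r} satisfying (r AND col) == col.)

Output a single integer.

r19=10011 pc3: +8 =8
r20=10100 pc2: +4 =12
r21=10101 pc3: +8 =20
r22=10110 pc3: +8 =28
r23=10111 pc4: +16 =44
r24=11000 pc2: +4 =48
r25=11001 pc3: +8 =56
r26=11010 pc3: +8 =64
r27=11011 pc4: +16 =80
r28=11100 pc3: +8 =88
r29=11101 pc4: +16 =104
r30=11110 pc4: +16 =120
r31=11111 pc5: +32 =152
r32=100000 pc1: +2 =154
r33=100001 pc2: +4 =158
r34=100010 pc2: +4 =162
r35=100011 pc3: +8 =170
r36=100100 pc2: +4 =174
r37=100101 pc3: +8 =182
r38=100110 pc3: +8 =190
r39=100111 pc4: +16 =206
r40=101000 pc2: +4 =210
r41=101001 pc3: +8 =218
r42=101010 pc3: +8 =226
r43=101011 pc4: +16 =242
r44=101100 pc3: +8 =250
r45=101101 pc4: +16 =266
r46=101110 pc4: +16 =282
r47=101111 pc5: +32 =314
r48=110000 pc2: +4 =318
r49=110001 pc3: +8 =326
r50=110010 pc3: +8 =334
r51=110011 pc4: +16 =350
r52=110100 pc3: +8 =358
r53=110101 pc4: +16 =374
r54=110110 pc4: +16 =390
r55=110111 pc5: +32 =422
r56=111000 pc3: +8 =430
r57=111001 pc4: +16 =446
r58=111010 pc4: +16 =462
r59=111011 pc5: +32 =494
r60=111100 pc4: +16 =510
r61=111101 pc5: +32 =542
r62=111110 pc5: +32 =574
r63=111111 pc6: +64 =638
r64=1000000 pc1: +2 =640
r65=1000001 pc2: +4 =644
r66=1000010 pc2: +4 =648
r67=1000011 pc3: +8 =656
r68=1000100 pc2: +4 =660
r69=1000101 pc3: +8 =668
r70=1000110 pc3: +8 =676
r71=1000111 pc4: +16 =692
r72=1001000 pc2: +4 =696
r73=1001001 pc3: +8 =704
r74=1001010 pc3: +8 =712
r75=1001011 pc4: +16 =728
r76=1001100 pc3: +8 =736
r77=1001101 pc4: +16 =752
r78=1001110 pc4: +16 =768
r79=1001111 pc5: +32 =800
r80=1010000 pc2: +4 =804
r81=1010001 pc3: +8 =812
r82=1010010 pc3: +8 =820
r83=1010011 pc4: +16 =836
r84=1010100 pc3: +8 =844
r85=1010101 pc4: +16 =860
r86=1010110 pc4: +16 =876
r87=1010111 pc5: +32 =908

Answer: 908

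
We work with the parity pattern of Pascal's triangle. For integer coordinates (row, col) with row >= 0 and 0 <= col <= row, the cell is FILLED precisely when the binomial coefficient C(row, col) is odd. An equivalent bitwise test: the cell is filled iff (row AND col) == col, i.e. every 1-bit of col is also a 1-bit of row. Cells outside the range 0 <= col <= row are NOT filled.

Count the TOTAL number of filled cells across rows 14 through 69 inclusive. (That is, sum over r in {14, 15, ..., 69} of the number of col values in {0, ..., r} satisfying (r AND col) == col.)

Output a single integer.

Answer: 702

Derivation:
r14=1110 pc3: +8 =8
r15=1111 pc4: +16 =24
r16=10000 pc1: +2 =26
r17=10001 pc2: +4 =30
r18=10010 pc2: +4 =34
r19=10011 pc3: +8 =42
r20=10100 pc2: +4 =46
r21=10101 pc3: +8 =54
r22=10110 pc3: +8 =62
r23=10111 pc4: +16 =78
r24=11000 pc2: +4 =82
r25=11001 pc3: +8 =90
r26=11010 pc3: +8 =98
r27=11011 pc4: +16 =114
r28=11100 pc3: +8 =122
r29=11101 pc4: +16 =138
r30=11110 pc4: +16 =154
r31=11111 pc5: +32 =186
r32=100000 pc1: +2 =188
r33=100001 pc2: +4 =192
r34=100010 pc2: +4 =196
r35=100011 pc3: +8 =204
r36=100100 pc2: +4 =208
r37=100101 pc3: +8 =216
r38=100110 pc3: +8 =224
r39=100111 pc4: +16 =240
r40=101000 pc2: +4 =244
r41=101001 pc3: +8 =252
r42=101010 pc3: +8 =260
r43=101011 pc4: +16 =276
r44=101100 pc3: +8 =284
r45=101101 pc4: +16 =300
r46=101110 pc4: +16 =316
r47=101111 pc5: +32 =348
r48=110000 pc2: +4 =352
r49=110001 pc3: +8 =360
r50=110010 pc3: +8 =368
r51=110011 pc4: +16 =384
r52=110100 pc3: +8 =392
r53=110101 pc4: +16 =408
r54=110110 pc4: +16 =424
r55=110111 pc5: +32 =456
r56=111000 pc3: +8 =464
r57=111001 pc4: +16 =480
r58=111010 pc4: +16 =496
r59=111011 pc5: +32 =528
r60=111100 pc4: +16 =544
r61=111101 pc5: +32 =576
r62=111110 pc5: +32 =608
r63=111111 pc6: +64 =672
r64=1000000 pc1: +2 =674
r65=1000001 pc2: +4 =678
r66=1000010 pc2: +4 =682
r67=1000011 pc3: +8 =690
r68=1000100 pc2: +4 =694
r69=1000101 pc3: +8 =702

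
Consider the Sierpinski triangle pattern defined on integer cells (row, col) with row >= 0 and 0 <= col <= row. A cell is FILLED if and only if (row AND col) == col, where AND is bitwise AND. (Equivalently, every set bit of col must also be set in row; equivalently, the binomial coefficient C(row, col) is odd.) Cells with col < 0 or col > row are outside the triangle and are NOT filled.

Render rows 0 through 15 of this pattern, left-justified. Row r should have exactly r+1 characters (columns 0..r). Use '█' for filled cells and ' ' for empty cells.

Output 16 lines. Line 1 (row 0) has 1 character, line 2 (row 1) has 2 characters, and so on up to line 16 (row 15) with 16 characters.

r0=0: █
r1=1: ██
r2=10: █ █
r3=11: ████
r4=100: █   █
r5=101: ██  ██
r6=110: █ █ █ █
r7=111: ████████
r8=1000: █       █
r9=1001: ██      ██
r10=1010: █ █     █ █
r11=1011: ████    ████
r12=1100: █   █   █   █
r13=1101: ██  ██  ██  ██
r14=1110: █ █ █ █ █ █ █ █
r15=1111: ████████████████

Answer: █
██
█ █
████
█   █
██  ██
█ █ █ █
████████
█       █
██      ██
█ █     █ █
████    ████
█   █   █   █
██  ██  ██  ██
█ █ █ █ █ █ █ █
████████████████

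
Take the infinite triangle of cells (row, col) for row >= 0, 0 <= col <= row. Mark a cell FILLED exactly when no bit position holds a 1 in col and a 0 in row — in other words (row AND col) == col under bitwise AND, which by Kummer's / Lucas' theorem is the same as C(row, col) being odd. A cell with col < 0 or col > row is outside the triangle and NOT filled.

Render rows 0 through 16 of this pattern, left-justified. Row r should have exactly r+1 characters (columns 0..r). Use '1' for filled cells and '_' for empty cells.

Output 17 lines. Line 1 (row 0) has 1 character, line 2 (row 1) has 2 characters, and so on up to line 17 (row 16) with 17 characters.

r0=0: 1
r1=1: 11
r2=10: 1_1
r3=11: 1111
r4=100: 1___1
r5=101: 11__11
r6=110: 1_1_1_1
r7=111: 11111111
r8=1000: 1_______1
r9=1001: 11______11
r10=1010: 1_1_____1_1
r11=1011: 1111____1111
r12=1100: 1___1___1___1
r13=1101: 11__11__11__11
r14=1110: 1_1_1_1_1_1_1_1
r15=1111: 1111111111111111
r16=10000: 1_______________1

Answer: 1
11
1_1
1111
1___1
11__11
1_1_1_1
11111111
1_______1
11______11
1_1_____1_1
1111____1111
1___1___1___1
11__11__11__11
1_1_1_1_1_1_1_1
1111111111111111
1_______________1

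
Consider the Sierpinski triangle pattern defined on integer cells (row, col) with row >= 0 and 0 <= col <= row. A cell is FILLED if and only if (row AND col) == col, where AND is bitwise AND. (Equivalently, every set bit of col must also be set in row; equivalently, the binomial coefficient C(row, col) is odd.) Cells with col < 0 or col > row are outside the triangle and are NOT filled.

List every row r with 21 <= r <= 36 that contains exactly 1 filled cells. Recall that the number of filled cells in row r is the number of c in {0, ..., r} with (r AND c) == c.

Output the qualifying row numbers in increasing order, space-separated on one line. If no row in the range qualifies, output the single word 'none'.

Answer: none

Derivation:
Row r has 2^popcount(r) filled cells, so we need popcount(r) = log2(1) = 0.
Scan r = 21..36 and keep those with exactly 0 one-bits:
r=21=10101 popcount=3 -> skip
r=22=10110 popcount=3 -> skip
r=23=10111 popcount=4 -> skip
r=24=11000 popcount=2 -> skip
r=25=11001 popcount=3 -> skip
r=26=11010 popcount=3 -> skip
r=27=11011 popcount=4 -> skip
r=28=11100 popcount=3 -> skip
r=29=11101 popcount=4 -> skip
r=30=11110 popcount=4 -> skip
r=31=11111 popcount=5 -> skip
r=32=100000 popcount=1 -> skip
r=33=100001 popcount=2 -> skip
r=34=100010 popcount=2 -> skip
r=35=100011 popcount=3 -> skip
r=36=100100 popcount=2 -> skip
Kept rows: none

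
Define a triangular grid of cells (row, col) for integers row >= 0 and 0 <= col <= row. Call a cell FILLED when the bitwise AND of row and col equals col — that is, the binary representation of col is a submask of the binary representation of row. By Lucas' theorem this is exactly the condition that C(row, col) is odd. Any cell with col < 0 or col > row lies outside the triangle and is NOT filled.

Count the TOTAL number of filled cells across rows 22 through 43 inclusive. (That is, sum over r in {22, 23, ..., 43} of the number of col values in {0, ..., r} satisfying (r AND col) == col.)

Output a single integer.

Answer: 222

Derivation:
r22=10110 pc3: +8 =8
r23=10111 pc4: +16 =24
r24=11000 pc2: +4 =28
r25=11001 pc3: +8 =36
r26=11010 pc3: +8 =44
r27=11011 pc4: +16 =60
r28=11100 pc3: +8 =68
r29=11101 pc4: +16 =84
r30=11110 pc4: +16 =100
r31=11111 pc5: +32 =132
r32=100000 pc1: +2 =134
r33=100001 pc2: +4 =138
r34=100010 pc2: +4 =142
r35=100011 pc3: +8 =150
r36=100100 pc2: +4 =154
r37=100101 pc3: +8 =162
r38=100110 pc3: +8 =170
r39=100111 pc4: +16 =186
r40=101000 pc2: +4 =190
r41=101001 pc3: +8 =198
r42=101010 pc3: +8 =206
r43=101011 pc4: +16 =222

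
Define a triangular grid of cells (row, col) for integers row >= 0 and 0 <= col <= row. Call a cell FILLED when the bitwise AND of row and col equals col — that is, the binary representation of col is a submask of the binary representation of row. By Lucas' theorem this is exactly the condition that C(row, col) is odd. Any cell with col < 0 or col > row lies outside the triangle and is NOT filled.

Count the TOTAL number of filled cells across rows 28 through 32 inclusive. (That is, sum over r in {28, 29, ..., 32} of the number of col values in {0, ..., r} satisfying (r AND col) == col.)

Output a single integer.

Answer: 74

Derivation:
r28=11100 pc3: +8 =8
r29=11101 pc4: +16 =24
r30=11110 pc4: +16 =40
r31=11111 pc5: +32 =72
r32=100000 pc1: +2 =74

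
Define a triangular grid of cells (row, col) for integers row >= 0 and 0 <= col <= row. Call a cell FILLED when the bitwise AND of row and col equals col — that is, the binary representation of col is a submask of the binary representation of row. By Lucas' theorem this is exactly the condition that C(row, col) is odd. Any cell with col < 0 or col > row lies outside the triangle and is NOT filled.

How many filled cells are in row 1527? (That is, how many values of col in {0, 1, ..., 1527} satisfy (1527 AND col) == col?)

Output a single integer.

Answer: 512

Derivation:
1527 in binary = 10111110111
popcount(1527) = number of 1-bits in 10111110111 = 9
A col c satisfies (1527 AND c) == c iff every set bit of c is also set in 1527; each of the 9 set bits of 1527 can independently be on or off in c.
count = 2^9 = 512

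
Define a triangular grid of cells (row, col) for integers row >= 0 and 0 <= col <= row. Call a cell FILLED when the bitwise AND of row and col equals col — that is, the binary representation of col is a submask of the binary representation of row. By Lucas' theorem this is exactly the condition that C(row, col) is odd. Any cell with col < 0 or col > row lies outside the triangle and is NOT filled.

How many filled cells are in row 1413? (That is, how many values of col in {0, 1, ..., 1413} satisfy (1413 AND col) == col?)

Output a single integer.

1413 in binary = 10110000101
popcount(1413) = number of 1-bits in 10110000101 = 5
A col c satisfies (1413 AND c) == c iff every set bit of c is also set in 1413; each of the 5 set bits of 1413 can independently be on or off in c.
count = 2^5 = 32

Answer: 32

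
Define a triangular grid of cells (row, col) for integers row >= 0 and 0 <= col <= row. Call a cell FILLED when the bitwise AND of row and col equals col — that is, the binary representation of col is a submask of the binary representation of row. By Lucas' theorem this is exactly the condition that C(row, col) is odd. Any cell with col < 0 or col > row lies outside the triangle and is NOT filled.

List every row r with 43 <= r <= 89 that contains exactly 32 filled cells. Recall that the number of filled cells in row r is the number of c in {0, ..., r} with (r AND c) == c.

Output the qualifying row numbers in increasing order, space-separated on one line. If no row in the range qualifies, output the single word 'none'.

Answer: 47 55 59 61 62 79 87

Derivation:
Row r has 2^popcount(r) filled cells, so we need popcount(r) = log2(32) = 5.
Scan r = 43..89 and keep those with exactly 5 one-bits:
r=43=101011 popcount=4 -> skip
r=44=101100 popcount=3 -> skip
r=45=101101 popcount=4 -> skip
r=46=101110 popcount=4 -> skip
r=47=101111 popcount=5 -> KEEP
r=48=110000 popcount=2 -> skip
r=49=110001 popcount=3 -> skip
r=50=110010 popcount=3 -> skip
r=51=110011 popcount=4 -> skip
r=52=110100 popcount=3 -> skip
r=53=110101 popcount=4 -> skip
r=54=110110 popcount=4 -> skip
r=55=110111 popcount=5 -> KEEP
r=56=111000 popcount=3 -> skip
r=57=111001 popcount=4 -> skip
r=58=111010 popcount=4 -> skip
r=59=111011 popcount=5 -> KEEP
r=60=111100 popcount=4 -> skip
r=61=111101 popcount=5 -> KEEP
r=62=111110 popcount=5 -> KEEP
r=63=111111 popcount=6 -> skip
r=64=1000000 popcount=1 -> skip
r=65=1000001 popcount=2 -> skip
r=66=1000010 popcount=2 -> skip
r=67=1000011 popcount=3 -> skip
r=68=1000100 popcount=2 -> skip
r=69=1000101 popcount=3 -> skip
r=70=1000110 popcount=3 -> skip
r=71=1000111 popcount=4 -> skip
r=72=1001000 popcount=2 -> skip
r=73=1001001 popcount=3 -> skip
r=74=1001010 popcount=3 -> skip
r=75=1001011 popcount=4 -> skip
r=76=1001100 popcount=3 -> skip
r=77=1001101 popcount=4 -> skip
r=78=1001110 popcount=4 -> skip
r=79=1001111 popcount=5 -> KEEP
r=80=1010000 popcount=2 -> skip
r=81=1010001 popcount=3 -> skip
r=82=1010010 popcount=3 -> skip
r=83=1010011 popcount=4 -> skip
r=84=1010100 popcount=3 -> skip
r=85=1010101 popcount=4 -> skip
r=86=1010110 popcount=4 -> skip
r=87=1010111 popcount=5 -> KEEP
r=88=1011000 popcount=3 -> skip
r=89=1011001 popcount=4 -> skip
Kept rows: 47 55 59 61 62 79 87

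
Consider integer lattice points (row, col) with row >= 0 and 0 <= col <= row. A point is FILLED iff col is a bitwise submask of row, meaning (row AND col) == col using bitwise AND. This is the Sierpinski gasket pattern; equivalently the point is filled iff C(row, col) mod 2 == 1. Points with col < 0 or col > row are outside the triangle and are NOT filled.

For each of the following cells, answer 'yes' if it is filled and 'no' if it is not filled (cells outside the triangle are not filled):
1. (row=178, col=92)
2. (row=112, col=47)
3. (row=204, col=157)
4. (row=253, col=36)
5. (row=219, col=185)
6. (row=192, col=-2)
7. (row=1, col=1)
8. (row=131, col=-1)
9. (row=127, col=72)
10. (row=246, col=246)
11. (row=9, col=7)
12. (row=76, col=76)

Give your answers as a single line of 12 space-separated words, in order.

Answer: no no no yes no no yes no yes yes no yes

Derivation:
(178,92): row=0b10110010, col=0b1011100, row AND col = 0b10000 = 16; 16 != 92 -> empty
(112,47): row=0b1110000, col=0b101111, row AND col = 0b100000 = 32; 32 != 47 -> empty
(204,157): row=0b11001100, col=0b10011101, row AND col = 0b10001100 = 140; 140 != 157 -> empty
(253,36): row=0b11111101, col=0b100100, row AND col = 0b100100 = 36; 36 == 36 -> filled
(219,185): row=0b11011011, col=0b10111001, row AND col = 0b10011001 = 153; 153 != 185 -> empty
(192,-2): col outside [0, 192] -> not filled
(1,1): row=0b1, col=0b1, row AND col = 0b1 = 1; 1 == 1 -> filled
(131,-1): col outside [0, 131] -> not filled
(127,72): row=0b1111111, col=0b1001000, row AND col = 0b1001000 = 72; 72 == 72 -> filled
(246,246): row=0b11110110, col=0b11110110, row AND col = 0b11110110 = 246; 246 == 246 -> filled
(9,7): row=0b1001, col=0b111, row AND col = 0b1 = 1; 1 != 7 -> empty
(76,76): row=0b1001100, col=0b1001100, row AND col = 0b1001100 = 76; 76 == 76 -> filled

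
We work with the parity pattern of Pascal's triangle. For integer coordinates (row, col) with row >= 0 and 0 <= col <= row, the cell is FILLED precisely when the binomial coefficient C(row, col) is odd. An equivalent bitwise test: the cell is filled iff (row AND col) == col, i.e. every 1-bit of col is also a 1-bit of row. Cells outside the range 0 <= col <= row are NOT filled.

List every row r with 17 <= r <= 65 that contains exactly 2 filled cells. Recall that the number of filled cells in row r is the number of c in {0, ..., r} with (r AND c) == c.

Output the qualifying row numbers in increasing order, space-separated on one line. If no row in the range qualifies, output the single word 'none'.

Answer: 32 64

Derivation:
Row r has 2^popcount(r) filled cells, so we need popcount(r) = log2(2) = 1.
Scan r = 17..65 and keep those with exactly 1 one-bits:
r=17=10001 popcount=2 -> skip
r=18=10010 popcount=2 -> skip
r=19=10011 popcount=3 -> skip
r=20=10100 popcount=2 -> skip
r=21=10101 popcount=3 -> skip
r=22=10110 popcount=3 -> skip
r=23=10111 popcount=4 -> skip
r=24=11000 popcount=2 -> skip
r=25=11001 popcount=3 -> skip
r=26=11010 popcount=3 -> skip
r=27=11011 popcount=4 -> skip
r=28=11100 popcount=3 -> skip
r=29=11101 popcount=4 -> skip
r=30=11110 popcount=4 -> skip
r=31=11111 popcount=5 -> skip
r=32=100000 popcount=1 -> KEEP
r=33=100001 popcount=2 -> skip
r=34=100010 popcount=2 -> skip
r=35=100011 popcount=3 -> skip
r=36=100100 popcount=2 -> skip
r=37=100101 popcount=3 -> skip
r=38=100110 popcount=3 -> skip
r=39=100111 popcount=4 -> skip
r=40=101000 popcount=2 -> skip
r=41=101001 popcount=3 -> skip
r=42=101010 popcount=3 -> skip
r=43=101011 popcount=4 -> skip
r=44=101100 popcount=3 -> skip
r=45=101101 popcount=4 -> skip
r=46=101110 popcount=4 -> skip
r=47=101111 popcount=5 -> skip
r=48=110000 popcount=2 -> skip
r=49=110001 popcount=3 -> skip
r=50=110010 popcount=3 -> skip
r=51=110011 popcount=4 -> skip
r=52=110100 popcount=3 -> skip
r=53=110101 popcount=4 -> skip
r=54=110110 popcount=4 -> skip
r=55=110111 popcount=5 -> skip
r=56=111000 popcount=3 -> skip
r=57=111001 popcount=4 -> skip
r=58=111010 popcount=4 -> skip
r=59=111011 popcount=5 -> skip
r=60=111100 popcount=4 -> skip
r=61=111101 popcount=5 -> skip
r=62=111110 popcount=5 -> skip
r=63=111111 popcount=6 -> skip
r=64=1000000 popcount=1 -> KEEP
r=65=1000001 popcount=2 -> skip
Kept rows: 32 64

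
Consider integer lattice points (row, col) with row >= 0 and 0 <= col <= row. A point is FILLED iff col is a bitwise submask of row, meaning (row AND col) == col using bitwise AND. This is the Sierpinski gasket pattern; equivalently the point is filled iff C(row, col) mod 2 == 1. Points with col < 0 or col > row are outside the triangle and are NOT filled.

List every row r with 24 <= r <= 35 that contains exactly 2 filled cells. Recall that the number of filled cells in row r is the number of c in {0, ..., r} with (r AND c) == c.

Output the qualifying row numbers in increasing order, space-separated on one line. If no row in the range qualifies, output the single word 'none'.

Row r has 2^popcount(r) filled cells, so we need popcount(r) = log2(2) = 1.
Scan r = 24..35 and keep those with exactly 1 one-bits:
r=24=11000 popcount=2 -> skip
r=25=11001 popcount=3 -> skip
r=26=11010 popcount=3 -> skip
r=27=11011 popcount=4 -> skip
r=28=11100 popcount=3 -> skip
r=29=11101 popcount=4 -> skip
r=30=11110 popcount=4 -> skip
r=31=11111 popcount=5 -> skip
r=32=100000 popcount=1 -> KEEP
r=33=100001 popcount=2 -> skip
r=34=100010 popcount=2 -> skip
r=35=100011 popcount=3 -> skip
Kept rows: 32

Answer: 32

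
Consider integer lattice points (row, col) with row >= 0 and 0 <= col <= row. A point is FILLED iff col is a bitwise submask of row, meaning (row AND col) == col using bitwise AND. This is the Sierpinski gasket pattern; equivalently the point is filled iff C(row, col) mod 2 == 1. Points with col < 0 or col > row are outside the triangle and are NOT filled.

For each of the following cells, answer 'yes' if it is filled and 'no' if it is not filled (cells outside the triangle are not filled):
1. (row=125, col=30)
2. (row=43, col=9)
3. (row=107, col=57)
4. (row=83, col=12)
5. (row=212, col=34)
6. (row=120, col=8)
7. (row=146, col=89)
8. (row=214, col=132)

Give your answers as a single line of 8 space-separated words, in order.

Answer: no yes no no no yes no yes

Derivation:
(125,30): row=0b1111101, col=0b11110, row AND col = 0b11100 = 28; 28 != 30 -> empty
(43,9): row=0b101011, col=0b1001, row AND col = 0b1001 = 9; 9 == 9 -> filled
(107,57): row=0b1101011, col=0b111001, row AND col = 0b101001 = 41; 41 != 57 -> empty
(83,12): row=0b1010011, col=0b1100, row AND col = 0b0 = 0; 0 != 12 -> empty
(212,34): row=0b11010100, col=0b100010, row AND col = 0b0 = 0; 0 != 34 -> empty
(120,8): row=0b1111000, col=0b1000, row AND col = 0b1000 = 8; 8 == 8 -> filled
(146,89): row=0b10010010, col=0b1011001, row AND col = 0b10000 = 16; 16 != 89 -> empty
(214,132): row=0b11010110, col=0b10000100, row AND col = 0b10000100 = 132; 132 == 132 -> filled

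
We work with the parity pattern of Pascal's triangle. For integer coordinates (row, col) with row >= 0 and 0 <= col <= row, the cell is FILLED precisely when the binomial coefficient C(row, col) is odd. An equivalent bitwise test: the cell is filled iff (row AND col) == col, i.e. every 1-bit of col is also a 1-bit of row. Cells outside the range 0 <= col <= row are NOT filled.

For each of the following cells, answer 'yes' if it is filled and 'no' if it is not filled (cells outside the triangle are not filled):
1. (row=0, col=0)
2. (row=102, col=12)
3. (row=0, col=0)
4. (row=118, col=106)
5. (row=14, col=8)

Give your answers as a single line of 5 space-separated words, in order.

Answer: yes no yes no yes

Derivation:
(0,0): row=0b0, col=0b0, row AND col = 0b0 = 0; 0 == 0 -> filled
(102,12): row=0b1100110, col=0b1100, row AND col = 0b100 = 4; 4 != 12 -> empty
(0,0): row=0b0, col=0b0, row AND col = 0b0 = 0; 0 == 0 -> filled
(118,106): row=0b1110110, col=0b1101010, row AND col = 0b1100010 = 98; 98 != 106 -> empty
(14,8): row=0b1110, col=0b1000, row AND col = 0b1000 = 8; 8 == 8 -> filled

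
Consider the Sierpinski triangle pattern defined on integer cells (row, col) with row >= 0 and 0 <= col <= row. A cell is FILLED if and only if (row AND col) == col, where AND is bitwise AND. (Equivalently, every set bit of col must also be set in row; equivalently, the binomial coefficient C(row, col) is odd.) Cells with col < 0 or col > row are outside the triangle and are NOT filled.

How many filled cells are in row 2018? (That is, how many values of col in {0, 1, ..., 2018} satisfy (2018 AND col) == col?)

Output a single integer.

Answer: 128

Derivation:
2018 in binary = 11111100010
popcount(2018) = number of 1-bits in 11111100010 = 7
A col c satisfies (2018 AND c) == c iff every set bit of c is also set in 2018; each of the 7 set bits of 2018 can independently be on or off in c.
count = 2^7 = 128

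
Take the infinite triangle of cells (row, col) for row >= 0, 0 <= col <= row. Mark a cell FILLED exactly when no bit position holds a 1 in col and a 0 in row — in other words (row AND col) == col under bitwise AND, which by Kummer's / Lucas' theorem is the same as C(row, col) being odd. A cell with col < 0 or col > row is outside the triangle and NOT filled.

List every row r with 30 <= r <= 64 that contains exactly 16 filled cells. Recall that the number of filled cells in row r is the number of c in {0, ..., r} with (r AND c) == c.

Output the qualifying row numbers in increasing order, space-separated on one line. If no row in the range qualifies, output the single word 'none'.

Row r has 2^popcount(r) filled cells, so we need popcount(r) = log2(16) = 4.
Scan r = 30..64 and keep those with exactly 4 one-bits:
r=30=11110 popcount=4 -> KEEP
r=31=11111 popcount=5 -> skip
r=32=100000 popcount=1 -> skip
r=33=100001 popcount=2 -> skip
r=34=100010 popcount=2 -> skip
r=35=100011 popcount=3 -> skip
r=36=100100 popcount=2 -> skip
r=37=100101 popcount=3 -> skip
r=38=100110 popcount=3 -> skip
r=39=100111 popcount=4 -> KEEP
r=40=101000 popcount=2 -> skip
r=41=101001 popcount=3 -> skip
r=42=101010 popcount=3 -> skip
r=43=101011 popcount=4 -> KEEP
r=44=101100 popcount=3 -> skip
r=45=101101 popcount=4 -> KEEP
r=46=101110 popcount=4 -> KEEP
r=47=101111 popcount=5 -> skip
r=48=110000 popcount=2 -> skip
r=49=110001 popcount=3 -> skip
r=50=110010 popcount=3 -> skip
r=51=110011 popcount=4 -> KEEP
r=52=110100 popcount=3 -> skip
r=53=110101 popcount=4 -> KEEP
r=54=110110 popcount=4 -> KEEP
r=55=110111 popcount=5 -> skip
r=56=111000 popcount=3 -> skip
r=57=111001 popcount=4 -> KEEP
r=58=111010 popcount=4 -> KEEP
r=59=111011 popcount=5 -> skip
r=60=111100 popcount=4 -> KEEP
r=61=111101 popcount=5 -> skip
r=62=111110 popcount=5 -> skip
r=63=111111 popcount=6 -> skip
r=64=1000000 popcount=1 -> skip
Kept rows: 30 39 43 45 46 51 53 54 57 58 60

Answer: 30 39 43 45 46 51 53 54 57 58 60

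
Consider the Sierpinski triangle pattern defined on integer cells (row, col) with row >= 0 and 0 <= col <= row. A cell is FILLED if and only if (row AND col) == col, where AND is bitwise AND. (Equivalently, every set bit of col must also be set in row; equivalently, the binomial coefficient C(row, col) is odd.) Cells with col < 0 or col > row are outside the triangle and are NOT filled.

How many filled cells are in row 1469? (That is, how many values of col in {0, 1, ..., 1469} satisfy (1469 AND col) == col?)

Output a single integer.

Answer: 256

Derivation:
1469 in binary = 10110111101
popcount(1469) = number of 1-bits in 10110111101 = 8
A col c satisfies (1469 AND c) == c iff every set bit of c is also set in 1469; each of the 8 set bits of 1469 can independently be on or off in c.
count = 2^8 = 256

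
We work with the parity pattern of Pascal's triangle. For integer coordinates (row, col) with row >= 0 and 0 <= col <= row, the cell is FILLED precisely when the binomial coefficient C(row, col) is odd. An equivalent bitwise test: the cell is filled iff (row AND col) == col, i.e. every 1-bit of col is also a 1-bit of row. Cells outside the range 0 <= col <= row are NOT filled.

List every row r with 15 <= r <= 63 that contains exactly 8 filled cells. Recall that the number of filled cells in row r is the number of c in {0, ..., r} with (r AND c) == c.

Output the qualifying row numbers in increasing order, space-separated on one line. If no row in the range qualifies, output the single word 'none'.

Answer: 19 21 22 25 26 28 35 37 38 41 42 44 49 50 52 56

Derivation:
Row r has 2^popcount(r) filled cells, so we need popcount(r) = log2(8) = 3.
Scan r = 15..63 and keep those with exactly 3 one-bits:
r=15=1111 popcount=4 -> skip
r=16=10000 popcount=1 -> skip
r=17=10001 popcount=2 -> skip
r=18=10010 popcount=2 -> skip
r=19=10011 popcount=3 -> KEEP
r=20=10100 popcount=2 -> skip
r=21=10101 popcount=3 -> KEEP
r=22=10110 popcount=3 -> KEEP
r=23=10111 popcount=4 -> skip
r=24=11000 popcount=2 -> skip
r=25=11001 popcount=3 -> KEEP
r=26=11010 popcount=3 -> KEEP
r=27=11011 popcount=4 -> skip
r=28=11100 popcount=3 -> KEEP
r=29=11101 popcount=4 -> skip
r=30=11110 popcount=4 -> skip
r=31=11111 popcount=5 -> skip
r=32=100000 popcount=1 -> skip
r=33=100001 popcount=2 -> skip
r=34=100010 popcount=2 -> skip
r=35=100011 popcount=3 -> KEEP
r=36=100100 popcount=2 -> skip
r=37=100101 popcount=3 -> KEEP
r=38=100110 popcount=3 -> KEEP
r=39=100111 popcount=4 -> skip
r=40=101000 popcount=2 -> skip
r=41=101001 popcount=3 -> KEEP
r=42=101010 popcount=3 -> KEEP
r=43=101011 popcount=4 -> skip
r=44=101100 popcount=3 -> KEEP
r=45=101101 popcount=4 -> skip
r=46=101110 popcount=4 -> skip
r=47=101111 popcount=5 -> skip
r=48=110000 popcount=2 -> skip
r=49=110001 popcount=3 -> KEEP
r=50=110010 popcount=3 -> KEEP
r=51=110011 popcount=4 -> skip
r=52=110100 popcount=3 -> KEEP
r=53=110101 popcount=4 -> skip
r=54=110110 popcount=4 -> skip
r=55=110111 popcount=5 -> skip
r=56=111000 popcount=3 -> KEEP
r=57=111001 popcount=4 -> skip
r=58=111010 popcount=4 -> skip
r=59=111011 popcount=5 -> skip
r=60=111100 popcount=4 -> skip
r=61=111101 popcount=5 -> skip
r=62=111110 popcount=5 -> skip
r=63=111111 popcount=6 -> skip
Kept rows: 19 21 22 25 26 28 35 37 38 41 42 44 49 50 52 56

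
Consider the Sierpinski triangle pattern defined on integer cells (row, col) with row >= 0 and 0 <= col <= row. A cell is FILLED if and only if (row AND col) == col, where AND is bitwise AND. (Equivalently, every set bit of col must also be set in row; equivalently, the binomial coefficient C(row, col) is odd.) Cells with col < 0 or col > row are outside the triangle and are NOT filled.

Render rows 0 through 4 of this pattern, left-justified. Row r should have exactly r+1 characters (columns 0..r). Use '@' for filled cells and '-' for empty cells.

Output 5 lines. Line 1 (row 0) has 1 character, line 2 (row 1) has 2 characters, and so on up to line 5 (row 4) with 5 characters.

Answer: @
@@
@-@
@@@@
@---@

Derivation:
r0=0: @
r1=1: @@
r2=10: @-@
r3=11: @@@@
r4=100: @---@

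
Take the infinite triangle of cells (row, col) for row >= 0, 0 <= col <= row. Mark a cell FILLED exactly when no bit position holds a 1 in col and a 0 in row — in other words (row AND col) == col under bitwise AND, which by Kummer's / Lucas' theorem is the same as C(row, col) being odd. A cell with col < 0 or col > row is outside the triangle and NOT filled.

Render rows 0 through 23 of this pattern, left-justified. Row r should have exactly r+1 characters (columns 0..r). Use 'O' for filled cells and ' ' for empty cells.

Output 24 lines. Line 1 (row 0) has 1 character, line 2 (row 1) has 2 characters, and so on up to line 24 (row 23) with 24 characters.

r0=0: O
r1=1: OO
r2=10: O O
r3=11: OOOO
r4=100: O   O
r5=101: OO  OO
r6=110: O O O O
r7=111: OOOOOOOO
r8=1000: O       O
r9=1001: OO      OO
r10=1010: O O     O O
r11=1011: OOOO    OOOO
r12=1100: O   O   O   O
r13=1101: OO  OO  OO  OO
r14=1110: O O O O O O O O
r15=1111: OOOOOOOOOOOOOOOO
r16=10000: O               O
r17=10001: OO              OO
r18=10010: O O             O O
r19=10011: OOOO            OOOO
r20=10100: O   O           O   O
r21=10101: OO  OO          OO  OO
r22=10110: O O O O         O O O O
r23=10111: OOOOOOOO        OOOOOOOO

Answer: O
OO
O O
OOOO
O   O
OO  OO
O O O O
OOOOOOOO
O       O
OO      OO
O O     O O
OOOO    OOOO
O   O   O   O
OO  OO  OO  OO
O O O O O O O O
OOOOOOOOOOOOOOOO
O               O
OO              OO
O O             O O
OOOO            OOOO
O   O           O   O
OO  OO          OO  OO
O O O O         O O O O
OOOOOOOO        OOOOOOOO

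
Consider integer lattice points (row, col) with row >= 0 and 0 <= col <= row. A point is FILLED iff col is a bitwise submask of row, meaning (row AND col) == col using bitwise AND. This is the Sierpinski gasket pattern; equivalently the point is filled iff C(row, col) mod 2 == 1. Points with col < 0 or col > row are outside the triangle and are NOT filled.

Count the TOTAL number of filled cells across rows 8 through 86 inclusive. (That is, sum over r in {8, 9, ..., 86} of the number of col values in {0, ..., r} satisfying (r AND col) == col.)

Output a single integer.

r8=1000 pc1: +2 =2
r9=1001 pc2: +4 =6
r10=1010 pc2: +4 =10
r11=1011 pc3: +8 =18
r12=1100 pc2: +4 =22
r13=1101 pc3: +8 =30
r14=1110 pc3: +8 =38
r15=1111 pc4: +16 =54
r16=10000 pc1: +2 =56
r17=10001 pc2: +4 =60
r18=10010 pc2: +4 =64
r19=10011 pc3: +8 =72
r20=10100 pc2: +4 =76
r21=10101 pc3: +8 =84
r22=10110 pc3: +8 =92
r23=10111 pc4: +16 =108
r24=11000 pc2: +4 =112
r25=11001 pc3: +8 =120
r26=11010 pc3: +8 =128
r27=11011 pc4: +16 =144
r28=11100 pc3: +8 =152
r29=11101 pc4: +16 =168
r30=11110 pc4: +16 =184
r31=11111 pc5: +32 =216
r32=100000 pc1: +2 =218
r33=100001 pc2: +4 =222
r34=100010 pc2: +4 =226
r35=100011 pc3: +8 =234
r36=100100 pc2: +4 =238
r37=100101 pc3: +8 =246
r38=100110 pc3: +8 =254
r39=100111 pc4: +16 =270
r40=101000 pc2: +4 =274
r41=101001 pc3: +8 =282
r42=101010 pc3: +8 =290
r43=101011 pc4: +16 =306
r44=101100 pc3: +8 =314
r45=101101 pc4: +16 =330
r46=101110 pc4: +16 =346
r47=101111 pc5: +32 =378
r48=110000 pc2: +4 =382
r49=110001 pc3: +8 =390
r50=110010 pc3: +8 =398
r51=110011 pc4: +16 =414
r52=110100 pc3: +8 =422
r53=110101 pc4: +16 =438
r54=110110 pc4: +16 =454
r55=110111 pc5: +32 =486
r56=111000 pc3: +8 =494
r57=111001 pc4: +16 =510
r58=111010 pc4: +16 =526
r59=111011 pc5: +32 =558
r60=111100 pc4: +16 =574
r61=111101 pc5: +32 =606
r62=111110 pc5: +32 =638
r63=111111 pc6: +64 =702
r64=1000000 pc1: +2 =704
r65=1000001 pc2: +4 =708
r66=1000010 pc2: +4 =712
r67=1000011 pc3: +8 =720
r68=1000100 pc2: +4 =724
r69=1000101 pc3: +8 =732
r70=1000110 pc3: +8 =740
r71=1000111 pc4: +16 =756
r72=1001000 pc2: +4 =760
r73=1001001 pc3: +8 =768
r74=1001010 pc3: +8 =776
r75=1001011 pc4: +16 =792
r76=1001100 pc3: +8 =800
r77=1001101 pc4: +16 =816
r78=1001110 pc4: +16 =832
r79=1001111 pc5: +32 =864
r80=1010000 pc2: +4 =868
r81=1010001 pc3: +8 =876
r82=1010010 pc3: +8 =884
r83=1010011 pc4: +16 =900
r84=1010100 pc3: +8 =908
r85=1010101 pc4: +16 =924
r86=1010110 pc4: +16 =940

Answer: 940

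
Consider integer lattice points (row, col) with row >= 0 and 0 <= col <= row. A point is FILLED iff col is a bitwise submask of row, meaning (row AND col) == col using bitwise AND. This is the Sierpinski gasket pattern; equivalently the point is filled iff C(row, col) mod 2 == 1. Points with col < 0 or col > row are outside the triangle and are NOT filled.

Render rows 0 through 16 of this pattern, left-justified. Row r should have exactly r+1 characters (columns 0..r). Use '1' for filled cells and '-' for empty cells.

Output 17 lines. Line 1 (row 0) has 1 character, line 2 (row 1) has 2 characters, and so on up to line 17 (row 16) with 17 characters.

Answer: 1
11
1-1
1111
1---1
11--11
1-1-1-1
11111111
1-------1
11------11
1-1-----1-1
1111----1111
1---1---1---1
11--11--11--11
1-1-1-1-1-1-1-1
1111111111111111
1---------------1

Derivation:
r0=0: 1
r1=1: 11
r2=10: 1-1
r3=11: 1111
r4=100: 1---1
r5=101: 11--11
r6=110: 1-1-1-1
r7=111: 11111111
r8=1000: 1-------1
r9=1001: 11------11
r10=1010: 1-1-----1-1
r11=1011: 1111----1111
r12=1100: 1---1---1---1
r13=1101: 11--11--11--11
r14=1110: 1-1-1-1-1-1-1-1
r15=1111: 1111111111111111
r16=10000: 1---------------1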